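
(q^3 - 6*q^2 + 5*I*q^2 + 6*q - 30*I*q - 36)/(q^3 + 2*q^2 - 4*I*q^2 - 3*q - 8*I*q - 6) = (q^2 + 6*q*(-1 + I) - 36*I)/(q^2 + q*(2 - 3*I) - 6*I)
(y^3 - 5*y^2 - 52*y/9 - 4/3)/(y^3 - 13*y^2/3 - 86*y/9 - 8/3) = (3*y + 2)/(3*y + 4)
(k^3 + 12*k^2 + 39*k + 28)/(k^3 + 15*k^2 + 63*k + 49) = (k + 4)/(k + 7)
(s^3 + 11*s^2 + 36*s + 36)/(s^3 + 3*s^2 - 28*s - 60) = (s + 3)/(s - 5)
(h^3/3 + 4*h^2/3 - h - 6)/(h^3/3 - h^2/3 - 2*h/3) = (h^2 + 6*h + 9)/(h*(h + 1))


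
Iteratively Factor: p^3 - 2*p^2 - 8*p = (p)*(p^2 - 2*p - 8) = p*(p + 2)*(p - 4)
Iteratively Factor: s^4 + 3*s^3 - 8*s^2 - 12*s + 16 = (s - 1)*(s^3 + 4*s^2 - 4*s - 16) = (s - 1)*(s + 2)*(s^2 + 2*s - 8) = (s - 2)*(s - 1)*(s + 2)*(s + 4)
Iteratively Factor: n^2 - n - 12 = (n + 3)*(n - 4)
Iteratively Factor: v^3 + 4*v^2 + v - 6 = (v + 2)*(v^2 + 2*v - 3) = (v - 1)*(v + 2)*(v + 3)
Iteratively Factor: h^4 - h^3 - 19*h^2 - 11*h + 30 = (h - 5)*(h^3 + 4*h^2 + h - 6) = (h - 5)*(h + 3)*(h^2 + h - 2) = (h - 5)*(h + 2)*(h + 3)*(h - 1)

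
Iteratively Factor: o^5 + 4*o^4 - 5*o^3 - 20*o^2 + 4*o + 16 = (o - 2)*(o^4 + 6*o^3 + 7*o^2 - 6*o - 8) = (o - 2)*(o - 1)*(o^3 + 7*o^2 + 14*o + 8) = (o - 2)*(o - 1)*(o + 4)*(o^2 + 3*o + 2) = (o - 2)*(o - 1)*(o + 2)*(o + 4)*(o + 1)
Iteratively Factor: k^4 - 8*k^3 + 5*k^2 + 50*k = (k - 5)*(k^3 - 3*k^2 - 10*k) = k*(k - 5)*(k^2 - 3*k - 10) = k*(k - 5)*(k + 2)*(k - 5)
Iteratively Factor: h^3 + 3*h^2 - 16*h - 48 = (h - 4)*(h^2 + 7*h + 12) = (h - 4)*(h + 4)*(h + 3)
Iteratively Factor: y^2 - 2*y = (y)*(y - 2)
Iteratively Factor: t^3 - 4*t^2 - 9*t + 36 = (t - 4)*(t^2 - 9) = (t - 4)*(t + 3)*(t - 3)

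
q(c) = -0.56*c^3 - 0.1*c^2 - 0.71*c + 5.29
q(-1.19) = 6.94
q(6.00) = -123.53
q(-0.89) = 6.24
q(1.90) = -0.26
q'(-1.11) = -2.56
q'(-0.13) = -0.71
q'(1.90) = -7.15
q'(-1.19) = -2.85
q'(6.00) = -62.39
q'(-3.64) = -22.24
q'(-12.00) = -240.23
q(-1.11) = 6.72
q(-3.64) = 33.56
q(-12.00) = 967.09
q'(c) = -1.68*c^2 - 0.2*c - 0.71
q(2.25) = -3.19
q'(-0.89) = -1.86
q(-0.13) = 5.38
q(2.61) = -7.20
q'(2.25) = -9.66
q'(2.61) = -12.68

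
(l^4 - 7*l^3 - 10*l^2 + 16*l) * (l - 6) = l^5 - 13*l^4 + 32*l^3 + 76*l^2 - 96*l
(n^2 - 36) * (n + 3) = n^3 + 3*n^2 - 36*n - 108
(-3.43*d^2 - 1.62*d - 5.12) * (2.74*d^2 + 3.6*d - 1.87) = -9.3982*d^4 - 16.7868*d^3 - 13.4467*d^2 - 15.4026*d + 9.5744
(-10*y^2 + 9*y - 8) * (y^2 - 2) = -10*y^4 + 9*y^3 + 12*y^2 - 18*y + 16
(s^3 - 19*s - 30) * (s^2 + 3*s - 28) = s^5 + 3*s^4 - 47*s^3 - 87*s^2 + 442*s + 840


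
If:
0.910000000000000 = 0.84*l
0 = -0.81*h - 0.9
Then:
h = -1.11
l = 1.08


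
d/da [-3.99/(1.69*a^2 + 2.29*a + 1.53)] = (13.4862*a + 9.1371)/(1.69*a^2 + 2.29*a + 1.53)^2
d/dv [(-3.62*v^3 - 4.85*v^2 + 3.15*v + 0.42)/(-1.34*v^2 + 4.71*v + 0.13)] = (4.8508*v^4 - 34.1004*v^3 - 20.0343*v^2 - 0.135399999999999*v - 1.5687)/(1.7956*v^4 - 12.6228*v^3 + 21.8357*v^2 + 1.2246*v + 0.0169)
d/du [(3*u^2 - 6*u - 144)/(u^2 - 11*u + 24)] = -27/(u^2 - 6*u + 9)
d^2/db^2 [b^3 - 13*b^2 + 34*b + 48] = 6*b - 26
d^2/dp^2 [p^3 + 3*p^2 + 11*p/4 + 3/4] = 6*p + 6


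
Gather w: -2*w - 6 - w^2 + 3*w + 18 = -w^2 + w + 12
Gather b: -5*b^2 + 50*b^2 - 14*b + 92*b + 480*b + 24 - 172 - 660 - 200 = 45*b^2 + 558*b - 1008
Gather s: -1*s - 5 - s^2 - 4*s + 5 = -s^2 - 5*s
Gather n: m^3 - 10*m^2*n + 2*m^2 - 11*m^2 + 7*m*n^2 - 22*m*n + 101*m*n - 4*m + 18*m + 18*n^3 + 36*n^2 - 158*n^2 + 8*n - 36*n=m^3 - 9*m^2 + 14*m + 18*n^3 + n^2*(7*m - 122) + n*(-10*m^2 + 79*m - 28)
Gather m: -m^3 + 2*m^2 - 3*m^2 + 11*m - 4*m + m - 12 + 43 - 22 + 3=-m^3 - m^2 + 8*m + 12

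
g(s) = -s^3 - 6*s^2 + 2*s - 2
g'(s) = -3*s^2 - 12*s + 2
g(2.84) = -67.62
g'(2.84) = -56.28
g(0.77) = -4.47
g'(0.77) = -9.02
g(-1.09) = -10.01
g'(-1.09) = 11.52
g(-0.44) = -3.96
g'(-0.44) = 6.70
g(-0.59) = -5.06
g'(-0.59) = 8.04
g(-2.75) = -32.08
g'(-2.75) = 12.31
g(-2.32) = -26.45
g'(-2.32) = 13.69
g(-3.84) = -41.53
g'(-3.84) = 3.84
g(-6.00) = -14.00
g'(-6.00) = -34.00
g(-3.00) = -35.00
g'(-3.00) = 11.00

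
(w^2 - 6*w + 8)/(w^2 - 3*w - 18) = (-w^2 + 6*w - 8)/(-w^2 + 3*w + 18)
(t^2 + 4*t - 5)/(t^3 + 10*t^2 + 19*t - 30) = 1/(t + 6)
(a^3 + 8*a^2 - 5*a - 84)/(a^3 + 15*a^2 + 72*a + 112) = (a - 3)/(a + 4)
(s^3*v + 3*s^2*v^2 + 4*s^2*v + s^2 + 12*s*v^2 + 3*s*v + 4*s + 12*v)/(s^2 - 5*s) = (s^3*v + 3*s^2*v^2 + 4*s^2*v + s^2 + 12*s*v^2 + 3*s*v + 4*s + 12*v)/(s*(s - 5))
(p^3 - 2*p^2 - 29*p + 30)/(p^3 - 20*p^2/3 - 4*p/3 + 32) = 3*(p^2 + 4*p - 5)/(3*p^2 - 2*p - 16)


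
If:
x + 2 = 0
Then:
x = -2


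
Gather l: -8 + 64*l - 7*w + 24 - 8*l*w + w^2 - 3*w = l*(64 - 8*w) + w^2 - 10*w + 16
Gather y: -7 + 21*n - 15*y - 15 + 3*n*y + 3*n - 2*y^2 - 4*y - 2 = 24*n - 2*y^2 + y*(3*n - 19) - 24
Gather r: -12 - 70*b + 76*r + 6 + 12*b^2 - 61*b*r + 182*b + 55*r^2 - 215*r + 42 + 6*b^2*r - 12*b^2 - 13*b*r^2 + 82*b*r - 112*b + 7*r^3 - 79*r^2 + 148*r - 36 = 7*r^3 + r^2*(-13*b - 24) + r*(6*b^2 + 21*b + 9)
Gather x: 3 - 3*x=3 - 3*x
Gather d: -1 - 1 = -2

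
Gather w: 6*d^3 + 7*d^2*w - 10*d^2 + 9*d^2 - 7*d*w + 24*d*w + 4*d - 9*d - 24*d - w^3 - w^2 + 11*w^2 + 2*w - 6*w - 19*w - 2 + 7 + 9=6*d^3 - d^2 - 29*d - w^3 + 10*w^2 + w*(7*d^2 + 17*d - 23) + 14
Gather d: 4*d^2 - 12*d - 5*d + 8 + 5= 4*d^2 - 17*d + 13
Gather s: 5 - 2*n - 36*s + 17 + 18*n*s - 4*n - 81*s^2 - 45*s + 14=-6*n - 81*s^2 + s*(18*n - 81) + 36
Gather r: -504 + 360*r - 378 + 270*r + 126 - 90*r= 540*r - 756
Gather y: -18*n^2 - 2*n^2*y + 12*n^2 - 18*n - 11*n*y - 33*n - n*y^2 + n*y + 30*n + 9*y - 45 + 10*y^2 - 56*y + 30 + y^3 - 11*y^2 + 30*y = -6*n^2 - 21*n + y^3 + y^2*(-n - 1) + y*(-2*n^2 - 10*n - 17) - 15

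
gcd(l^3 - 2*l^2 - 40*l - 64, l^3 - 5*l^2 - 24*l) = l - 8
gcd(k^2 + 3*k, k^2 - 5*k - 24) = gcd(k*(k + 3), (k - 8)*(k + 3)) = k + 3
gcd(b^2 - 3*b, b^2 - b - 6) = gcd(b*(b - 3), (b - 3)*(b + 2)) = b - 3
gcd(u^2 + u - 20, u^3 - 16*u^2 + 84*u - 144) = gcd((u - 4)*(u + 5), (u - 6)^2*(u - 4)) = u - 4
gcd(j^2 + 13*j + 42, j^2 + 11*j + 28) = j + 7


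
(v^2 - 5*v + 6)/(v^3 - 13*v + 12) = (v - 2)/(v^2 + 3*v - 4)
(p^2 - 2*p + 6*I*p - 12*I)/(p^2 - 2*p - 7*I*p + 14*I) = (p + 6*I)/(p - 7*I)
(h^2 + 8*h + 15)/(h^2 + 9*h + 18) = (h + 5)/(h + 6)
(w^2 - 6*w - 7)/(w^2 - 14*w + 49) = (w + 1)/(w - 7)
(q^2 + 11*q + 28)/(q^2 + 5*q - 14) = (q + 4)/(q - 2)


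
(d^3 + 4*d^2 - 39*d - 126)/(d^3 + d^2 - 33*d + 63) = (d^2 - 3*d - 18)/(d^2 - 6*d + 9)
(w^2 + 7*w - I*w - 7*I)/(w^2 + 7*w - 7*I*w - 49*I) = (w - I)/(w - 7*I)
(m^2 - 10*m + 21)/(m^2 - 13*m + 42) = (m - 3)/(m - 6)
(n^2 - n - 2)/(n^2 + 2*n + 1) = (n - 2)/(n + 1)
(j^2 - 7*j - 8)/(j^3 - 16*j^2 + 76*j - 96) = (j + 1)/(j^2 - 8*j + 12)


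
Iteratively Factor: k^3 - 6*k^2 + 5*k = (k)*(k^2 - 6*k + 5) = k*(k - 5)*(k - 1)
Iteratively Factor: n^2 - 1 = (n + 1)*(n - 1)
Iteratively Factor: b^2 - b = (b - 1)*(b)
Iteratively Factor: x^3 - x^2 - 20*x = (x - 5)*(x^2 + 4*x) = (x - 5)*(x + 4)*(x)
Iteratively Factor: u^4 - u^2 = (u)*(u^3 - u) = u^2*(u^2 - 1) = u^2*(u - 1)*(u + 1)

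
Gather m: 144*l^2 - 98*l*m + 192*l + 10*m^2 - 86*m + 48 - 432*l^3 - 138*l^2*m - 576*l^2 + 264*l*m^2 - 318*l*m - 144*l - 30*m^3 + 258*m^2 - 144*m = -432*l^3 - 432*l^2 + 48*l - 30*m^3 + m^2*(264*l + 268) + m*(-138*l^2 - 416*l - 230) + 48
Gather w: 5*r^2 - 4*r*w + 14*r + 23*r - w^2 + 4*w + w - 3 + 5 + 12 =5*r^2 + 37*r - w^2 + w*(5 - 4*r) + 14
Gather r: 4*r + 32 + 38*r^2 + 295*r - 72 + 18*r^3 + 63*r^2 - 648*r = 18*r^3 + 101*r^2 - 349*r - 40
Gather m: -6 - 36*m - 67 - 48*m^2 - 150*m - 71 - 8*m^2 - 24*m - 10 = -56*m^2 - 210*m - 154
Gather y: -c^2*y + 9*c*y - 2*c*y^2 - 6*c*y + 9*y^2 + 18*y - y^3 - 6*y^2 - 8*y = -y^3 + y^2*(3 - 2*c) + y*(-c^2 + 3*c + 10)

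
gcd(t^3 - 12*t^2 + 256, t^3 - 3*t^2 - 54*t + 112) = t - 8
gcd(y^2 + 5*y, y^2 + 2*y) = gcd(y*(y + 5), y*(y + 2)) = y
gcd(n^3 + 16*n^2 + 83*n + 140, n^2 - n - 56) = n + 7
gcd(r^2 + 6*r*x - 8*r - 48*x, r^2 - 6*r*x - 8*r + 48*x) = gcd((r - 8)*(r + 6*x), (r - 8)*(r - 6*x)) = r - 8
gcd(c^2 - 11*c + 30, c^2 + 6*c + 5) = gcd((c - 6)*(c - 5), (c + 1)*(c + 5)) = 1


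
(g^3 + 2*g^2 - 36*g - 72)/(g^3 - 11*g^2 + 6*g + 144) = (g^2 + 8*g + 12)/(g^2 - 5*g - 24)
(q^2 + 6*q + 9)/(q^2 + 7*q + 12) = (q + 3)/(q + 4)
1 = 1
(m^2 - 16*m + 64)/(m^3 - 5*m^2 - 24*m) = (m - 8)/(m*(m + 3))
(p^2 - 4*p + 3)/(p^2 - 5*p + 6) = (p - 1)/(p - 2)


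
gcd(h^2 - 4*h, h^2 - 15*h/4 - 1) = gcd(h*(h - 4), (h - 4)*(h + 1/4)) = h - 4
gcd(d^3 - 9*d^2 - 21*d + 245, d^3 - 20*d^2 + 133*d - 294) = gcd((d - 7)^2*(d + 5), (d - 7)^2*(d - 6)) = d^2 - 14*d + 49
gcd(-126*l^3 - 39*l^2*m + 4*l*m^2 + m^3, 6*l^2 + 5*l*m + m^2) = 3*l + m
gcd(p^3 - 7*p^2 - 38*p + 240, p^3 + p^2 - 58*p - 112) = p - 8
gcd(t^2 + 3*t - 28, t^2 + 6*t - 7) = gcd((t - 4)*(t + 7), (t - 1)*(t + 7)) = t + 7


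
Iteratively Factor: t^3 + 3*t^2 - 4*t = (t - 1)*(t^2 + 4*t) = (t - 1)*(t + 4)*(t)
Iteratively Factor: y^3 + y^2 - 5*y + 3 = (y - 1)*(y^2 + 2*y - 3) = (y - 1)^2*(y + 3)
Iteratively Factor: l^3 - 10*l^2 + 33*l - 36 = (l - 4)*(l^2 - 6*l + 9) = (l - 4)*(l - 3)*(l - 3)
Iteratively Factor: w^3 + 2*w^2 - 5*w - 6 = (w + 1)*(w^2 + w - 6) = (w + 1)*(w + 3)*(w - 2)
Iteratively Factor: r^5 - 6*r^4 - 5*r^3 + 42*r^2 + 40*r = (r - 5)*(r^4 - r^3 - 10*r^2 - 8*r) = (r - 5)*(r + 2)*(r^3 - 3*r^2 - 4*r) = (r - 5)*(r + 1)*(r + 2)*(r^2 - 4*r) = r*(r - 5)*(r + 1)*(r + 2)*(r - 4)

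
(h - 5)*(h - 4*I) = h^2 - 5*h - 4*I*h + 20*I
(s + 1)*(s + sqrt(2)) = s^2 + s + sqrt(2)*s + sqrt(2)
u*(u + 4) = u^2 + 4*u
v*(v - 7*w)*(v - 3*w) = v^3 - 10*v^2*w + 21*v*w^2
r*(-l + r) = -l*r + r^2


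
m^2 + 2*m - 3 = (m - 1)*(m + 3)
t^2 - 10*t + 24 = (t - 6)*(t - 4)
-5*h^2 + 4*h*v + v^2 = (-h + v)*(5*h + v)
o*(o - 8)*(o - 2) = o^3 - 10*o^2 + 16*o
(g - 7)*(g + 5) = g^2 - 2*g - 35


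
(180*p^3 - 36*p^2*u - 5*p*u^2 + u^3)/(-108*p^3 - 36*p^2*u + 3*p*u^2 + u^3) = (-5*p + u)/(3*p + u)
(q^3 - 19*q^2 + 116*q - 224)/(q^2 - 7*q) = q - 12 + 32/q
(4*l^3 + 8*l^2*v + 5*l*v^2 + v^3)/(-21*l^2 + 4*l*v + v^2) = (4*l^3 + 8*l^2*v + 5*l*v^2 + v^3)/(-21*l^2 + 4*l*v + v^2)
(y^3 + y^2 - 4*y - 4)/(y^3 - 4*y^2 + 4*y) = (y^2 + 3*y + 2)/(y*(y - 2))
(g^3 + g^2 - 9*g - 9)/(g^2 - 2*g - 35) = (-g^3 - g^2 + 9*g + 9)/(-g^2 + 2*g + 35)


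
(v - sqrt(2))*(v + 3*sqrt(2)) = v^2 + 2*sqrt(2)*v - 6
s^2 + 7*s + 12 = (s + 3)*(s + 4)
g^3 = g^3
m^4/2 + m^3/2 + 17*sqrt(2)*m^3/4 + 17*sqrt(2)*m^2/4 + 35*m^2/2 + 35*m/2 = m*(m/2 + 1/2)*(m + 7*sqrt(2)/2)*(m + 5*sqrt(2))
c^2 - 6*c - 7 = (c - 7)*(c + 1)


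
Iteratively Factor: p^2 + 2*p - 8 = (p + 4)*(p - 2)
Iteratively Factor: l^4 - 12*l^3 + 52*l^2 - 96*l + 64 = (l - 2)*(l^3 - 10*l^2 + 32*l - 32) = (l - 2)^2*(l^2 - 8*l + 16) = (l - 4)*(l - 2)^2*(l - 4)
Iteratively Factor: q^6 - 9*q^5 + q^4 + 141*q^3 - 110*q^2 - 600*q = (q - 4)*(q^5 - 5*q^4 - 19*q^3 + 65*q^2 + 150*q) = (q - 4)*(q + 2)*(q^4 - 7*q^3 - 5*q^2 + 75*q) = q*(q - 4)*(q + 2)*(q^3 - 7*q^2 - 5*q + 75) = q*(q - 4)*(q + 2)*(q + 3)*(q^2 - 10*q + 25) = q*(q - 5)*(q - 4)*(q + 2)*(q + 3)*(q - 5)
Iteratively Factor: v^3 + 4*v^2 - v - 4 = (v - 1)*(v^2 + 5*v + 4) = (v - 1)*(v + 1)*(v + 4)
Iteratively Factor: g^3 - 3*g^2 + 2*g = (g - 2)*(g^2 - g) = (g - 2)*(g - 1)*(g)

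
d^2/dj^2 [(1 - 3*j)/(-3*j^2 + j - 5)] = 2*(3*(2 - 9*j)*(3*j^2 - j + 5) + (3*j - 1)*(6*j - 1)^2)/(3*j^2 - j + 5)^3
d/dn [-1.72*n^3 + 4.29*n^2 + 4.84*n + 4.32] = -5.16*n^2 + 8.58*n + 4.84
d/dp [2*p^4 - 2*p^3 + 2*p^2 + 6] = 2*p*(4*p^2 - 3*p + 2)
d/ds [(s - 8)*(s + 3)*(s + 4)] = 3*s^2 - 2*s - 44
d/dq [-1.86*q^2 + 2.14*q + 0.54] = 2.14 - 3.72*q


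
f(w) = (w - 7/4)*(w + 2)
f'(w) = 2*w + 1/4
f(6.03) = 34.37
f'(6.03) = 12.31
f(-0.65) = -3.24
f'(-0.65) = -1.05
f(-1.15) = -2.46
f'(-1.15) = -2.05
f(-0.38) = -3.45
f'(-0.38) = -0.51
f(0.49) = -3.14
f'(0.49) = 1.23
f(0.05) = -3.48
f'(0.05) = 0.35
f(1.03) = -2.18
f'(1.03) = 2.31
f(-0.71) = -3.17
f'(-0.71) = -1.17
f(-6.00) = 31.00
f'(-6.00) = -11.75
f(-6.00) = 31.00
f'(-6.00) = -11.75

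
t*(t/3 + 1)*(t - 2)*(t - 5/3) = t^4/3 - 2*t^3/9 - 23*t^2/9 + 10*t/3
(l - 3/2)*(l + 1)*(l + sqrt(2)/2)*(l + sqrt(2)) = l^4 - l^3/2 + 3*sqrt(2)*l^3/2 - 3*sqrt(2)*l^2/4 - l^2/2 - 9*sqrt(2)*l/4 - l/2 - 3/2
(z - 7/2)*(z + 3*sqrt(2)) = z^2 - 7*z/2 + 3*sqrt(2)*z - 21*sqrt(2)/2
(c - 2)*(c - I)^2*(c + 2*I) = c^4 - 2*c^3 + 3*c^2 - 6*c - 2*I*c + 4*I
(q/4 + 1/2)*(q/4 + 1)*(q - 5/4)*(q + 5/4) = q^4/16 + 3*q^3/8 + 103*q^2/256 - 75*q/128 - 25/32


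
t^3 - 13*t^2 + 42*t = t*(t - 7)*(t - 6)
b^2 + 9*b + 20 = (b + 4)*(b + 5)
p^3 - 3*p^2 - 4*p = p*(p - 4)*(p + 1)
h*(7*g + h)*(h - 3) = 7*g*h^2 - 21*g*h + h^3 - 3*h^2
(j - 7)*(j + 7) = j^2 - 49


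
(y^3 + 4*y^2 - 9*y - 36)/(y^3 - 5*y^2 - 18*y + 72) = (y + 3)/(y - 6)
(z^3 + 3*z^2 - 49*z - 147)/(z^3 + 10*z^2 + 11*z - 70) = (z^2 - 4*z - 21)/(z^2 + 3*z - 10)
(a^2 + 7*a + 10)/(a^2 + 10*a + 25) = (a + 2)/(a + 5)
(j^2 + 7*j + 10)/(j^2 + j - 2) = (j + 5)/(j - 1)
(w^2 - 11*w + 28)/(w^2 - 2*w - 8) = (w - 7)/(w + 2)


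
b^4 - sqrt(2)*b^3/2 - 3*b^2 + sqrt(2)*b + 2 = (b - sqrt(2))^2*(b + sqrt(2)/2)*(b + sqrt(2))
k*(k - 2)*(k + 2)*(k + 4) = k^4 + 4*k^3 - 4*k^2 - 16*k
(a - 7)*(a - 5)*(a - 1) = a^3 - 13*a^2 + 47*a - 35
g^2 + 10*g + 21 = (g + 3)*(g + 7)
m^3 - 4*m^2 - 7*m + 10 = (m - 5)*(m - 1)*(m + 2)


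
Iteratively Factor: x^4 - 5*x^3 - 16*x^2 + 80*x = (x)*(x^3 - 5*x^2 - 16*x + 80) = x*(x - 5)*(x^2 - 16) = x*(x - 5)*(x - 4)*(x + 4)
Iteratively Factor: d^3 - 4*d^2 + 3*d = (d)*(d^2 - 4*d + 3) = d*(d - 3)*(d - 1)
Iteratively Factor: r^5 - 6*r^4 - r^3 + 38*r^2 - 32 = (r - 4)*(r^4 - 2*r^3 - 9*r^2 + 2*r + 8) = (r - 4)^2*(r^3 + 2*r^2 - r - 2) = (r - 4)^2*(r - 1)*(r^2 + 3*r + 2) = (r - 4)^2*(r - 1)*(r + 2)*(r + 1)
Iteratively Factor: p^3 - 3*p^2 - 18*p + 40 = (p - 5)*(p^2 + 2*p - 8) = (p - 5)*(p - 2)*(p + 4)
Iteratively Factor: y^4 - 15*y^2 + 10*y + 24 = (y - 2)*(y^3 + 2*y^2 - 11*y - 12) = (y - 2)*(y + 4)*(y^2 - 2*y - 3) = (y - 3)*(y - 2)*(y + 4)*(y + 1)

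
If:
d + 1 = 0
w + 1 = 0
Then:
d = -1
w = -1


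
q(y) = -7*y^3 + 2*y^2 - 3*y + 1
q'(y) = -21*y^2 + 4*y - 3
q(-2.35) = 109.94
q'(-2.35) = -128.37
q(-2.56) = 139.23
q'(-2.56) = -150.87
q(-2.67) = 156.51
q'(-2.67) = -163.39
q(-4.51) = 697.35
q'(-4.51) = -448.18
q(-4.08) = 521.95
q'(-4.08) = -368.89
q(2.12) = -63.07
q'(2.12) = -88.90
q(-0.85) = 9.29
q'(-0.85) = -21.57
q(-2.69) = 159.80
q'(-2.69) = -165.72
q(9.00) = -4967.00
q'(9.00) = -1668.00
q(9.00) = -4967.00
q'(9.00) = -1668.00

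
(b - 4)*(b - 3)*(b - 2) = b^3 - 9*b^2 + 26*b - 24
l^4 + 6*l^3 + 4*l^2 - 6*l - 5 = (l - 1)*(l + 1)^2*(l + 5)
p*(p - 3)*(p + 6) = p^3 + 3*p^2 - 18*p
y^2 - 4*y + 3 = (y - 3)*(y - 1)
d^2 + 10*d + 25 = (d + 5)^2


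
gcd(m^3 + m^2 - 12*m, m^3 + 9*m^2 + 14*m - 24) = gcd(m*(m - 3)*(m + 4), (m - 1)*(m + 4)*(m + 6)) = m + 4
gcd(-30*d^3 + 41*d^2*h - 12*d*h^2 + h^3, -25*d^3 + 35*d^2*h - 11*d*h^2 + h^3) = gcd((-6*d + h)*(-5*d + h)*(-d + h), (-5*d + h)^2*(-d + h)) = 5*d^2 - 6*d*h + h^2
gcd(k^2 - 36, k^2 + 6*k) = k + 6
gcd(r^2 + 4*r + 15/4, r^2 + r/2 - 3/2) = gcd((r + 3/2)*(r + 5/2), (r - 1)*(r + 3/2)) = r + 3/2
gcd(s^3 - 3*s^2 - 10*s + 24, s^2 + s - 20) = s - 4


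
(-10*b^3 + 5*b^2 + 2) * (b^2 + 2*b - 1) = -10*b^5 - 15*b^4 + 20*b^3 - 3*b^2 + 4*b - 2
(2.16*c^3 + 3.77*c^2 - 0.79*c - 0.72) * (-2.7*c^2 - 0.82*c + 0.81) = -5.832*c^5 - 11.9502*c^4 + 0.791200000000001*c^3 + 5.6455*c^2 - 0.0495000000000001*c - 0.5832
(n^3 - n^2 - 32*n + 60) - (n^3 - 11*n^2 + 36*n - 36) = 10*n^2 - 68*n + 96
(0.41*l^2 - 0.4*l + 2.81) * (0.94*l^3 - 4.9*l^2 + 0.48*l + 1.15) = 0.3854*l^5 - 2.385*l^4 + 4.7982*l^3 - 13.4895*l^2 + 0.8888*l + 3.2315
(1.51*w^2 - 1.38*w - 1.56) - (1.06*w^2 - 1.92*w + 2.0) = 0.45*w^2 + 0.54*w - 3.56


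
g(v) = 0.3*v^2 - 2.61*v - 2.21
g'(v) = 0.6*v - 2.61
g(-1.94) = 3.98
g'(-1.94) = -3.77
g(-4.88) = 17.67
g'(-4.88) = -5.54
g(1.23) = -4.97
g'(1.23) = -1.87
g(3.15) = -7.45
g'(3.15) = -0.72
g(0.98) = -4.48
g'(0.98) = -2.02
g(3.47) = -7.65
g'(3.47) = -0.53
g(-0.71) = -0.21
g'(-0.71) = -3.04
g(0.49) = -3.42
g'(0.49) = -2.32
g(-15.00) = 104.44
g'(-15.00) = -11.61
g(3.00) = -7.34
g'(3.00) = -0.81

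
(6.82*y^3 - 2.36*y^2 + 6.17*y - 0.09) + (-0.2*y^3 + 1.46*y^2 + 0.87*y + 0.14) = 6.62*y^3 - 0.9*y^2 + 7.04*y + 0.05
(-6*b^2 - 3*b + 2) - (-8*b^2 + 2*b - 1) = 2*b^2 - 5*b + 3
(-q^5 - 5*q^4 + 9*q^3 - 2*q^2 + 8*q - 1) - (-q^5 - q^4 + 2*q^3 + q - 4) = -4*q^4 + 7*q^3 - 2*q^2 + 7*q + 3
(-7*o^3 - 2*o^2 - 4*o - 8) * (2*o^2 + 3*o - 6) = -14*o^5 - 25*o^4 + 28*o^3 - 16*o^2 + 48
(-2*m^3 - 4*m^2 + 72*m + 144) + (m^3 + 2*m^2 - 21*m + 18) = -m^3 - 2*m^2 + 51*m + 162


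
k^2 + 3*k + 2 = (k + 1)*(k + 2)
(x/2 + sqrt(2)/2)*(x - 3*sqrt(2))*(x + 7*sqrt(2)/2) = x^3/2 + 3*sqrt(2)*x^2/4 - 10*x - 21*sqrt(2)/2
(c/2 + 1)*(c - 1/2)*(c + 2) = c^3/2 + 7*c^2/4 + c - 1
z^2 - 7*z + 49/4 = (z - 7/2)^2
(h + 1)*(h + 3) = h^2 + 4*h + 3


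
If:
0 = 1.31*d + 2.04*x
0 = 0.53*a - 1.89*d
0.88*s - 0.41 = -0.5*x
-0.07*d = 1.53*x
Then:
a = 0.00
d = 0.00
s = 0.47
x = 0.00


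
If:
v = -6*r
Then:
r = -v/6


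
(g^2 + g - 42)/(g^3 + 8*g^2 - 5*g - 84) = (g - 6)/(g^2 + g - 12)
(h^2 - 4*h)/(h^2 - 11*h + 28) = h/(h - 7)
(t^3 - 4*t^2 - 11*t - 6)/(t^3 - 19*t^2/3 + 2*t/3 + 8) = 3*(t + 1)/(3*t - 4)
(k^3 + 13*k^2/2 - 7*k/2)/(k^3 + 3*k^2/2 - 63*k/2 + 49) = k*(2*k - 1)/(2*k^2 - 11*k + 14)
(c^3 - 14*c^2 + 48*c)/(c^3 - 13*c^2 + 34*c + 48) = c/(c + 1)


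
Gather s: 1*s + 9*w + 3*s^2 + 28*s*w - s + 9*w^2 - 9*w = 3*s^2 + 28*s*w + 9*w^2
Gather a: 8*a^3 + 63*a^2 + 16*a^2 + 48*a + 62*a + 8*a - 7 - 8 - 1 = 8*a^3 + 79*a^2 + 118*a - 16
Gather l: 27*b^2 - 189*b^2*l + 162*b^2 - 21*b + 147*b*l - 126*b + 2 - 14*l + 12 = 189*b^2 - 147*b + l*(-189*b^2 + 147*b - 14) + 14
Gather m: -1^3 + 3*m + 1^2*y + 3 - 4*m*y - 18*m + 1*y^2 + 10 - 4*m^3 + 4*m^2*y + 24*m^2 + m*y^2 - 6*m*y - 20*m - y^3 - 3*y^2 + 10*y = -4*m^3 + m^2*(4*y + 24) + m*(y^2 - 10*y - 35) - y^3 - 2*y^2 + 11*y + 12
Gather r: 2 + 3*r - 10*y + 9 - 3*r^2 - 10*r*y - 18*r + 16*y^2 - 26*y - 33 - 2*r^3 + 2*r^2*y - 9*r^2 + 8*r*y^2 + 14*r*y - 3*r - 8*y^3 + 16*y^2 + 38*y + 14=-2*r^3 + r^2*(2*y - 12) + r*(8*y^2 + 4*y - 18) - 8*y^3 + 32*y^2 + 2*y - 8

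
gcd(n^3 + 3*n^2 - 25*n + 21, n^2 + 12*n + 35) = n + 7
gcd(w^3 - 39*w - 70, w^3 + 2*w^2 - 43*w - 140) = w^2 - 2*w - 35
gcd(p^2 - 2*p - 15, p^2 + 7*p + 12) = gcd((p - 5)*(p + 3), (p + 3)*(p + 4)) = p + 3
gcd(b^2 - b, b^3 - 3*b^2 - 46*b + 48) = b - 1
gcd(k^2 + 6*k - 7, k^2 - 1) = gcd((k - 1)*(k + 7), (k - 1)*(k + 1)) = k - 1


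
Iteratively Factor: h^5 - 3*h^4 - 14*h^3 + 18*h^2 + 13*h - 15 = (h + 3)*(h^4 - 6*h^3 + 4*h^2 + 6*h - 5) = (h - 1)*(h + 3)*(h^3 - 5*h^2 - h + 5) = (h - 1)^2*(h + 3)*(h^2 - 4*h - 5) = (h - 1)^2*(h + 1)*(h + 3)*(h - 5)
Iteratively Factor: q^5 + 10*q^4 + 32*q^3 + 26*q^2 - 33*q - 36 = (q + 3)*(q^4 + 7*q^3 + 11*q^2 - 7*q - 12) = (q + 3)*(q + 4)*(q^3 + 3*q^2 - q - 3) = (q + 3)^2*(q + 4)*(q^2 - 1) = (q - 1)*(q + 3)^2*(q + 4)*(q + 1)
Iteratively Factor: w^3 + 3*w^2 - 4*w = (w)*(w^2 + 3*w - 4) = w*(w - 1)*(w + 4)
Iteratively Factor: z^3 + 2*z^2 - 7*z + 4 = (z - 1)*(z^2 + 3*z - 4) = (z - 1)^2*(z + 4)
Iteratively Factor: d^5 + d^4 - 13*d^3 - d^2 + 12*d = (d - 1)*(d^4 + 2*d^3 - 11*d^2 - 12*d) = (d - 1)*(d + 4)*(d^3 - 2*d^2 - 3*d) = d*(d - 1)*(d + 4)*(d^2 - 2*d - 3) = d*(d - 3)*(d - 1)*(d + 4)*(d + 1)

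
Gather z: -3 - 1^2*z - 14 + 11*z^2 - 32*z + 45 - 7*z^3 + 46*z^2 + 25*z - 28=-7*z^3 + 57*z^2 - 8*z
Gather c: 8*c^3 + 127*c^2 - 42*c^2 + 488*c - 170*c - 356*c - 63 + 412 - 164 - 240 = 8*c^3 + 85*c^2 - 38*c - 55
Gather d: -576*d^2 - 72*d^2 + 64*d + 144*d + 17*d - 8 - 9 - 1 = -648*d^2 + 225*d - 18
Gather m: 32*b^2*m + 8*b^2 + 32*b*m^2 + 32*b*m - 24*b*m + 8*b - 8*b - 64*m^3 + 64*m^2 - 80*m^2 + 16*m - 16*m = 8*b^2 - 64*m^3 + m^2*(32*b - 16) + m*(32*b^2 + 8*b)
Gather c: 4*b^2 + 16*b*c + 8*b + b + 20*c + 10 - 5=4*b^2 + 9*b + c*(16*b + 20) + 5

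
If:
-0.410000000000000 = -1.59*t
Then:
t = 0.26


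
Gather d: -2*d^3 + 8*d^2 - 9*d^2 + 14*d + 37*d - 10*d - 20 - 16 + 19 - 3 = -2*d^3 - d^2 + 41*d - 20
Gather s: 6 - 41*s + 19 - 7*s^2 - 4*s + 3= -7*s^2 - 45*s + 28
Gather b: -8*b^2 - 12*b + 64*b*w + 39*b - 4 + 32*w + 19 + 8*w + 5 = -8*b^2 + b*(64*w + 27) + 40*w + 20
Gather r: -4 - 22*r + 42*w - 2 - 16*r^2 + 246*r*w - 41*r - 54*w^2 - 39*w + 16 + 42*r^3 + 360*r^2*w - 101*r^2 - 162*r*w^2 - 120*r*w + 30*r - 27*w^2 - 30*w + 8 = 42*r^3 + r^2*(360*w - 117) + r*(-162*w^2 + 126*w - 33) - 81*w^2 - 27*w + 18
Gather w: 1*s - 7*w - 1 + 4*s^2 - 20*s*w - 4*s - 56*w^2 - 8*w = 4*s^2 - 3*s - 56*w^2 + w*(-20*s - 15) - 1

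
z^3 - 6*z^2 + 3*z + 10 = (z - 5)*(z - 2)*(z + 1)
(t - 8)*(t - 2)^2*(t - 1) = t^4 - 13*t^3 + 48*t^2 - 68*t + 32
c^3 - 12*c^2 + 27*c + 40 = (c - 8)*(c - 5)*(c + 1)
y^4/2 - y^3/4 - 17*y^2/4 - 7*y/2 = y*(y/2 + 1)*(y - 7/2)*(y + 1)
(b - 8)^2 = b^2 - 16*b + 64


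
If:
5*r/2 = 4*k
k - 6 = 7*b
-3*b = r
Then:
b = -48/71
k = 90/71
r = 144/71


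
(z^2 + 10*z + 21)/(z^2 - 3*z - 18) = (z + 7)/(z - 6)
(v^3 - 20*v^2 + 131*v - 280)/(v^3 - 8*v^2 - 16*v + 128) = (v^2 - 12*v + 35)/(v^2 - 16)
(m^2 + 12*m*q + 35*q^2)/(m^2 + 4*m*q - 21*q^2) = (-m - 5*q)/(-m + 3*q)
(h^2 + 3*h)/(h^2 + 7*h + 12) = h/(h + 4)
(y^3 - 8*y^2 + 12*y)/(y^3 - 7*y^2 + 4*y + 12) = y/(y + 1)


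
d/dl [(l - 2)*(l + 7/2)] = 2*l + 3/2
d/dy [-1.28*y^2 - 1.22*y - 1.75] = -2.56*y - 1.22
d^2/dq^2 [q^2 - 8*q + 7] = 2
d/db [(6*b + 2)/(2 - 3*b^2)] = 6*(3*b^2 + 2*b + 2)/(9*b^4 - 12*b^2 + 4)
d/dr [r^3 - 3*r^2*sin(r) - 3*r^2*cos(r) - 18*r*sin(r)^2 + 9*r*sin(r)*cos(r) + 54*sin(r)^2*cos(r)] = -3*sqrt(2)*r^2*cos(r + pi/4) + 3*r^2 - 18*r*sin(2*r) - 6*sqrt(2)*r*sin(r + pi/4) + 9*r*cos(2*r) - 27*sin(r)/2 + 9*sin(2*r)/2 + 81*sin(3*r)/2 + 9*cos(2*r) - 9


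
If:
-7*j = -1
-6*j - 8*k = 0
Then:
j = 1/7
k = -3/28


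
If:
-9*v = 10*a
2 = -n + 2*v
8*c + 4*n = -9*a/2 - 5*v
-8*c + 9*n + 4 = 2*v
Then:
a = -396/499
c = 27/1996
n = -118/499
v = 440/499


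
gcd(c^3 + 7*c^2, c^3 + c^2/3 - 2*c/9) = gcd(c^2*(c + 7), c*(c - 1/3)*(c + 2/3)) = c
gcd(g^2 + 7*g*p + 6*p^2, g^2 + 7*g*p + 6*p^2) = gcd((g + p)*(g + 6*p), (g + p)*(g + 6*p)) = g^2 + 7*g*p + 6*p^2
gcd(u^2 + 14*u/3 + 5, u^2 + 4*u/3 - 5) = u + 3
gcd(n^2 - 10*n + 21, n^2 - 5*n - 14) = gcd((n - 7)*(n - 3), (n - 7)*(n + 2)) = n - 7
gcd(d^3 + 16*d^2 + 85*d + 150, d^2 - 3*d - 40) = d + 5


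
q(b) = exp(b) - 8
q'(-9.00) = 0.00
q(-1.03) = -7.64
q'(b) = exp(b)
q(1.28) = -4.40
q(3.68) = 31.65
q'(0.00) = 1.00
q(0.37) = -6.55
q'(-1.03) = 0.36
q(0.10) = -6.89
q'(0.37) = 1.45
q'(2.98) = 19.69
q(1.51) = -3.47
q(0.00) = -7.00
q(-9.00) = -8.00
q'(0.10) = 1.11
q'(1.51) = 4.53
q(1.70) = -2.53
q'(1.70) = 5.47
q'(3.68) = 39.65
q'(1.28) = 3.60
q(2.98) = 11.69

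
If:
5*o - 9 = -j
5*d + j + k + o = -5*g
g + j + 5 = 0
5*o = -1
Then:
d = 326/25 - k/5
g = -15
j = 10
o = -1/5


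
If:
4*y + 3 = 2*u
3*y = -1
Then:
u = 5/6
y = -1/3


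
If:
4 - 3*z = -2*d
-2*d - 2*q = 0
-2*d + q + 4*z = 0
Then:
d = 16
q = -16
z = 12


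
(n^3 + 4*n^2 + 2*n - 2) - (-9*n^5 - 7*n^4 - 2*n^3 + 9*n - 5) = 9*n^5 + 7*n^4 + 3*n^3 + 4*n^2 - 7*n + 3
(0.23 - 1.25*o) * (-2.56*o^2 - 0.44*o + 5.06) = 3.2*o^3 - 0.0387999999999999*o^2 - 6.4262*o + 1.1638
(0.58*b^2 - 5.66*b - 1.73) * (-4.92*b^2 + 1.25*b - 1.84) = -2.8536*b^4 + 28.5722*b^3 + 0.3694*b^2 + 8.2519*b + 3.1832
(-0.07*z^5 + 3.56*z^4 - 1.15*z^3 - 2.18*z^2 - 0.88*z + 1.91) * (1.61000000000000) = -0.1127*z^5 + 5.7316*z^4 - 1.8515*z^3 - 3.5098*z^2 - 1.4168*z + 3.0751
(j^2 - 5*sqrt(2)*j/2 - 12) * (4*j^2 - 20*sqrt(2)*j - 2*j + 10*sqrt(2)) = 4*j^4 - 30*sqrt(2)*j^3 - 2*j^3 + 15*sqrt(2)*j^2 + 52*j^2 - 26*j + 240*sqrt(2)*j - 120*sqrt(2)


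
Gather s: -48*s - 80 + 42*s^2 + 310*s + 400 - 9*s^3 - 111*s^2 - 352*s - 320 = -9*s^3 - 69*s^2 - 90*s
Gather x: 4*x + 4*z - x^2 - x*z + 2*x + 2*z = -x^2 + x*(6 - z) + 6*z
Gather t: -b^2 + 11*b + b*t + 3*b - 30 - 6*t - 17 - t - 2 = -b^2 + 14*b + t*(b - 7) - 49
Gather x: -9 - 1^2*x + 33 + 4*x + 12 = 3*x + 36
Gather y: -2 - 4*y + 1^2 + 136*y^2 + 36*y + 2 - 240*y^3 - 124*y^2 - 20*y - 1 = -240*y^3 + 12*y^2 + 12*y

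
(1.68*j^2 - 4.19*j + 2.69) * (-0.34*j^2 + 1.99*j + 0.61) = -0.5712*j^4 + 4.7678*j^3 - 8.2279*j^2 + 2.7972*j + 1.6409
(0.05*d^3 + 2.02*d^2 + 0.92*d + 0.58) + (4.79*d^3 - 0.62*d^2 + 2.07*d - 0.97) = 4.84*d^3 + 1.4*d^2 + 2.99*d - 0.39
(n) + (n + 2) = 2*n + 2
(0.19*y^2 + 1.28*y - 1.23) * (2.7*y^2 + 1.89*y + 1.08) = 0.513*y^4 + 3.8151*y^3 - 0.6966*y^2 - 0.9423*y - 1.3284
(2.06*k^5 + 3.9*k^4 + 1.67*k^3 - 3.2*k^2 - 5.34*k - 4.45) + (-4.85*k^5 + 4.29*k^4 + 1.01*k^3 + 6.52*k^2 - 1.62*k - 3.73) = -2.79*k^5 + 8.19*k^4 + 2.68*k^3 + 3.32*k^2 - 6.96*k - 8.18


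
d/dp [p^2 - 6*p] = 2*p - 6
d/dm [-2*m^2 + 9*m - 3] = 9 - 4*m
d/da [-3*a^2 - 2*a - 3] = -6*a - 2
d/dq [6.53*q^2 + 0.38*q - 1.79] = 13.06*q + 0.38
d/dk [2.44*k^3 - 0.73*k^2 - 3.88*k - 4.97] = 7.32*k^2 - 1.46*k - 3.88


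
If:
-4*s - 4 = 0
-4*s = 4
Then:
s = -1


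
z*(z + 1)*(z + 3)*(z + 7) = z^4 + 11*z^3 + 31*z^2 + 21*z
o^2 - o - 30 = (o - 6)*(o + 5)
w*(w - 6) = w^2 - 6*w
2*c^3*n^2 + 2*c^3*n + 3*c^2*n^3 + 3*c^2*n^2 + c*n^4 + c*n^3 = n*(c + n)*(2*c + n)*(c*n + c)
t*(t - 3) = t^2 - 3*t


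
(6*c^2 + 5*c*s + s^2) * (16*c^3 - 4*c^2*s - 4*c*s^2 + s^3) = 96*c^5 + 56*c^4*s - 28*c^3*s^2 - 18*c^2*s^3 + c*s^4 + s^5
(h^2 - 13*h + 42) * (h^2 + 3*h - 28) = h^4 - 10*h^3 - 25*h^2 + 490*h - 1176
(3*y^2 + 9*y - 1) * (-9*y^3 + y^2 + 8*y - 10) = -27*y^5 - 78*y^4 + 42*y^3 + 41*y^2 - 98*y + 10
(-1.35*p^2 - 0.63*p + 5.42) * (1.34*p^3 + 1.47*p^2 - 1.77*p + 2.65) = -1.809*p^5 - 2.8287*p^4 + 8.7262*p^3 + 5.505*p^2 - 11.2629*p + 14.363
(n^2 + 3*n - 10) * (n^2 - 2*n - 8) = n^4 + n^3 - 24*n^2 - 4*n + 80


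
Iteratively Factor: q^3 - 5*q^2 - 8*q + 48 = (q - 4)*(q^2 - q - 12) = (q - 4)*(q + 3)*(q - 4)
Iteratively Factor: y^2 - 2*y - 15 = (y + 3)*(y - 5)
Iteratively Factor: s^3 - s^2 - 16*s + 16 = (s - 4)*(s^2 + 3*s - 4) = (s - 4)*(s + 4)*(s - 1)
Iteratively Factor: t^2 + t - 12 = (t - 3)*(t + 4)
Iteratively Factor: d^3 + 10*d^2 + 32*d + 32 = (d + 4)*(d^2 + 6*d + 8) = (d + 2)*(d + 4)*(d + 4)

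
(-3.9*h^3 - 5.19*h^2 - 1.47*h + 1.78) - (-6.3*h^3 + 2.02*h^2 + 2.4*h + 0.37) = 2.4*h^3 - 7.21*h^2 - 3.87*h + 1.41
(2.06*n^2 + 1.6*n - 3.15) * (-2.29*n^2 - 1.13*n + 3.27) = -4.7174*n^4 - 5.9918*n^3 + 12.1417*n^2 + 8.7915*n - 10.3005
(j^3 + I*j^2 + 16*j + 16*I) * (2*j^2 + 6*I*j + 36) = 2*j^5 + 8*I*j^4 + 62*j^3 + 164*I*j^2 + 480*j + 576*I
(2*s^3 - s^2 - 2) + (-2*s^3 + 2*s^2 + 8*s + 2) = s^2 + 8*s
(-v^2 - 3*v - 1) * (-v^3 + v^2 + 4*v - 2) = v^5 + 2*v^4 - 6*v^3 - 11*v^2 + 2*v + 2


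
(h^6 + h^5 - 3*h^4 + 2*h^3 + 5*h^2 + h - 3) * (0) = 0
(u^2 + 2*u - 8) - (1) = u^2 + 2*u - 9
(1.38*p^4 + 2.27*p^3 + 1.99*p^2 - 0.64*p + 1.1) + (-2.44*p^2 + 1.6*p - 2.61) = 1.38*p^4 + 2.27*p^3 - 0.45*p^2 + 0.96*p - 1.51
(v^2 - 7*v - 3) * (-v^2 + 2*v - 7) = -v^4 + 9*v^3 - 18*v^2 + 43*v + 21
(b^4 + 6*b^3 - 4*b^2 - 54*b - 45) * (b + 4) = b^5 + 10*b^4 + 20*b^3 - 70*b^2 - 261*b - 180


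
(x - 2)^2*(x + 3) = x^3 - x^2 - 8*x + 12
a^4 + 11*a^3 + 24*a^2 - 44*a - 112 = (a - 2)*(a + 2)*(a + 4)*(a + 7)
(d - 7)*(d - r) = d^2 - d*r - 7*d + 7*r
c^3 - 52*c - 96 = (c - 8)*(c + 2)*(c + 6)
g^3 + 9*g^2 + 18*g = g*(g + 3)*(g + 6)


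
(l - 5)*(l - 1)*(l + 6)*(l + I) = l^4 + I*l^3 - 31*l^2 + 30*l - 31*I*l + 30*I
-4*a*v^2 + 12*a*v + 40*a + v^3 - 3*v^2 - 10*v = (-4*a + v)*(v - 5)*(v + 2)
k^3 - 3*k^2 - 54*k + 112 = (k - 8)*(k - 2)*(k + 7)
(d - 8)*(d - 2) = d^2 - 10*d + 16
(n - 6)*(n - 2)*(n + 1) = n^3 - 7*n^2 + 4*n + 12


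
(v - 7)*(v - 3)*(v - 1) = v^3 - 11*v^2 + 31*v - 21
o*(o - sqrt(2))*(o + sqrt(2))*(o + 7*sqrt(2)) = o^4 + 7*sqrt(2)*o^3 - 2*o^2 - 14*sqrt(2)*o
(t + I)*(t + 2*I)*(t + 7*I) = t^3 + 10*I*t^2 - 23*t - 14*I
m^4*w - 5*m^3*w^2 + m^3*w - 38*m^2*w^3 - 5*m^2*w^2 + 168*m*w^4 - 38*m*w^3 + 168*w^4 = (m - 7*w)*(m - 4*w)*(m + 6*w)*(m*w + w)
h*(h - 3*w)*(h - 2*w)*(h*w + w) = h^4*w - 5*h^3*w^2 + h^3*w + 6*h^2*w^3 - 5*h^2*w^2 + 6*h*w^3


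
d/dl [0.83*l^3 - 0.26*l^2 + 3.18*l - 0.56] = 2.49*l^2 - 0.52*l + 3.18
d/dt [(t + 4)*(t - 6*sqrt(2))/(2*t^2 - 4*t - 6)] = (-(t - 1)*(t + 4)*(t - 6*sqrt(2)) + (-t - 2 + 3*sqrt(2))*(-t^2 + 2*t + 3))/(-t^2 + 2*t + 3)^2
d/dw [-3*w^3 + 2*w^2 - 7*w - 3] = -9*w^2 + 4*w - 7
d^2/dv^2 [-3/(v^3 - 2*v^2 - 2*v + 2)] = 6*((3*v - 2)*(v^3 - 2*v^2 - 2*v + 2) - (-3*v^2 + 4*v + 2)^2)/(v^3 - 2*v^2 - 2*v + 2)^3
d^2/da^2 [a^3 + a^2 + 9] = 6*a + 2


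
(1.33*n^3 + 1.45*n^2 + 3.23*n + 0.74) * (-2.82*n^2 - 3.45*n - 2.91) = -3.7506*n^5 - 8.6775*n^4 - 17.9814*n^3 - 17.4498*n^2 - 11.9523*n - 2.1534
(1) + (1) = 2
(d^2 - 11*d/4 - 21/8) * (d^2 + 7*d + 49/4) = d^4 + 17*d^3/4 - 77*d^2/8 - 833*d/16 - 1029/32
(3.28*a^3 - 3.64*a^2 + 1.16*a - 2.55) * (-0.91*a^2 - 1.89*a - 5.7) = -2.9848*a^5 - 2.8868*a^4 - 12.872*a^3 + 20.8761*a^2 - 1.7925*a + 14.535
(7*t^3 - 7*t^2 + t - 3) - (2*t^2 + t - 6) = 7*t^3 - 9*t^2 + 3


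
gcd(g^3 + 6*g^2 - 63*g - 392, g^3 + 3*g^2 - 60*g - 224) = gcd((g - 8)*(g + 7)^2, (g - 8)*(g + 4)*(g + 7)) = g^2 - g - 56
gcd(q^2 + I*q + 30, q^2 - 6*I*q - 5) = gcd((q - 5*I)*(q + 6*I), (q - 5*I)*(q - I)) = q - 5*I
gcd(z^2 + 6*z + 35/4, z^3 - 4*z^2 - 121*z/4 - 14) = z + 7/2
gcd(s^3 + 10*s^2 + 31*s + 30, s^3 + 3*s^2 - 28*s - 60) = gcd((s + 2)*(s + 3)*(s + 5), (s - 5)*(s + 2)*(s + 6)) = s + 2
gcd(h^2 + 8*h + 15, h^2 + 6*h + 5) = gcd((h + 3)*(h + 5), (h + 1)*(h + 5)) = h + 5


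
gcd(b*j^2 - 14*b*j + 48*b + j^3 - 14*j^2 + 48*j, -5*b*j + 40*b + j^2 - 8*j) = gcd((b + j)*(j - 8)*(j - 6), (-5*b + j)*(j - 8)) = j - 8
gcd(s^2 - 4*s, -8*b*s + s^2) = s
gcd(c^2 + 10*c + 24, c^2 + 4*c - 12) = c + 6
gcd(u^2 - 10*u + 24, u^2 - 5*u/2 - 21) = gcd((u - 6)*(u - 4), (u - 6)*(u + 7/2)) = u - 6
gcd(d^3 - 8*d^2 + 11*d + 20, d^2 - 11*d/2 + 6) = d - 4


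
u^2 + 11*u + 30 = (u + 5)*(u + 6)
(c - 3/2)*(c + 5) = c^2 + 7*c/2 - 15/2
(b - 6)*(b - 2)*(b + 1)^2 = b^4 - 6*b^3 - 3*b^2 + 16*b + 12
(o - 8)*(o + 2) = o^2 - 6*o - 16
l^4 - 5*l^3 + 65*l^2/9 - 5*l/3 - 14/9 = (l - 7/3)*(l - 2)*(l - 1)*(l + 1/3)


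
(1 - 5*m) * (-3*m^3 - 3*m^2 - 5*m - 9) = 15*m^4 + 12*m^3 + 22*m^2 + 40*m - 9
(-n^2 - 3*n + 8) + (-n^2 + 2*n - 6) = -2*n^2 - n + 2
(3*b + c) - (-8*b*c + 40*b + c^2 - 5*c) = 8*b*c - 37*b - c^2 + 6*c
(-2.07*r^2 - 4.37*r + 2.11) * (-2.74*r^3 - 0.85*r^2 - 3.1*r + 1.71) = 5.6718*r^5 + 13.7333*r^4 + 4.3501*r^3 + 8.2138*r^2 - 14.0137*r + 3.6081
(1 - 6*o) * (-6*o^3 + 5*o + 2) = 36*o^4 - 6*o^3 - 30*o^2 - 7*o + 2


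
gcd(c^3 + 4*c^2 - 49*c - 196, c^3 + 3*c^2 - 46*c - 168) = c^2 - 3*c - 28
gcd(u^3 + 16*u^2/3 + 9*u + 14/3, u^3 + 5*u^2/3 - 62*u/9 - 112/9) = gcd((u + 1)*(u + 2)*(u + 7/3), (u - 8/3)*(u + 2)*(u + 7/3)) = u^2 + 13*u/3 + 14/3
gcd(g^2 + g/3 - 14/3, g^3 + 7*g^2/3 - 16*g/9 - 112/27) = g + 7/3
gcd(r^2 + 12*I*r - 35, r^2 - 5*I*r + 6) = 1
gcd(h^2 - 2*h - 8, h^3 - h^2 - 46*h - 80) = h + 2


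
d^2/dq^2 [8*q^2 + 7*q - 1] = 16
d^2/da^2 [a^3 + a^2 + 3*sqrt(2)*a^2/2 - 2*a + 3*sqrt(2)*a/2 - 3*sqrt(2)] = 6*a + 2 + 3*sqrt(2)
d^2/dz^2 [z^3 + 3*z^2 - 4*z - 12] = 6*z + 6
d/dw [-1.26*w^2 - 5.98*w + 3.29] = -2.52*w - 5.98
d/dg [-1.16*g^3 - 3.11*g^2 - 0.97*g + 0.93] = -3.48*g^2 - 6.22*g - 0.97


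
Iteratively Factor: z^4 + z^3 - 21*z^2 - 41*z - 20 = (z + 4)*(z^3 - 3*z^2 - 9*z - 5) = (z + 1)*(z + 4)*(z^2 - 4*z - 5) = (z + 1)^2*(z + 4)*(z - 5)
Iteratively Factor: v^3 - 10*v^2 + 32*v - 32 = (v - 4)*(v^2 - 6*v + 8) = (v - 4)^2*(v - 2)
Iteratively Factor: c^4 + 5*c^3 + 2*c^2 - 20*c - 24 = (c - 2)*(c^3 + 7*c^2 + 16*c + 12) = (c - 2)*(c + 3)*(c^2 + 4*c + 4) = (c - 2)*(c + 2)*(c + 3)*(c + 2)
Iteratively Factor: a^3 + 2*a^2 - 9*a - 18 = (a + 3)*(a^2 - a - 6) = (a + 2)*(a + 3)*(a - 3)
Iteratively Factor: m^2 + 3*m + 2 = (m + 2)*(m + 1)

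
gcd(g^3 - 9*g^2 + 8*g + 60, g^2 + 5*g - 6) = 1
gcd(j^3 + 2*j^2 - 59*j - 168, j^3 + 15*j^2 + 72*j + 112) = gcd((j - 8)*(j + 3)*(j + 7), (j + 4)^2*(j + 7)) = j + 7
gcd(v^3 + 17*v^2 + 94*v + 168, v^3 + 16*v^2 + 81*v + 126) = v^2 + 13*v + 42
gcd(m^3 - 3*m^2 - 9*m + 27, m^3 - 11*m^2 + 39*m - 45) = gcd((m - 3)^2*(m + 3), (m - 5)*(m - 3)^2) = m^2 - 6*m + 9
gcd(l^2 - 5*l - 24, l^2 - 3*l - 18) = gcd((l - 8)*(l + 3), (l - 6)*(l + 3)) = l + 3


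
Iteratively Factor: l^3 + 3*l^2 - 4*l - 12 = (l + 3)*(l^2 - 4) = (l + 2)*(l + 3)*(l - 2)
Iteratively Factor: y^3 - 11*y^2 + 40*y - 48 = (y - 4)*(y^2 - 7*y + 12) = (y - 4)^2*(y - 3)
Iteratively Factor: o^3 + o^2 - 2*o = (o - 1)*(o^2 + 2*o) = (o - 1)*(o + 2)*(o)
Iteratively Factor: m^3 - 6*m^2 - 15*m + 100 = (m - 5)*(m^2 - m - 20) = (m - 5)^2*(m + 4)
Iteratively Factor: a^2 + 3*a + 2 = (a + 2)*(a + 1)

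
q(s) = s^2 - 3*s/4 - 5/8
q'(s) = 2*s - 3/4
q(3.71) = 10.36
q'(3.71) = 6.67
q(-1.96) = 4.69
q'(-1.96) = -4.67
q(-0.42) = -0.13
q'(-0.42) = -1.59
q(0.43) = -0.76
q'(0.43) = 0.11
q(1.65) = 0.86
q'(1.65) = 2.55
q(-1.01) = 1.15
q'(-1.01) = -2.77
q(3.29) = 7.73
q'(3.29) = 5.83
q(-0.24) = -0.39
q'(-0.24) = -1.23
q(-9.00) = 87.12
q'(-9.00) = -18.75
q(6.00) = 30.88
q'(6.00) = 11.25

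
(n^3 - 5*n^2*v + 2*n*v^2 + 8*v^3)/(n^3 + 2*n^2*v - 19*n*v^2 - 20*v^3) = (n - 2*v)/(n + 5*v)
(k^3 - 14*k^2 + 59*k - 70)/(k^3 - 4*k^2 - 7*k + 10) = (k^2 - 9*k + 14)/(k^2 + k - 2)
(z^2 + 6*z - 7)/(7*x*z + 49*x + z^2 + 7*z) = (z - 1)/(7*x + z)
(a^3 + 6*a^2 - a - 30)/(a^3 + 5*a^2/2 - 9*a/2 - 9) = 2*(a + 5)/(2*a + 3)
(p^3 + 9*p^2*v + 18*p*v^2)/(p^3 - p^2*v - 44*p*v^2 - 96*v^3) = p*(p + 6*v)/(p^2 - 4*p*v - 32*v^2)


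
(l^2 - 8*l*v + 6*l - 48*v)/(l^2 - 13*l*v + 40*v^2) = (-l - 6)/(-l + 5*v)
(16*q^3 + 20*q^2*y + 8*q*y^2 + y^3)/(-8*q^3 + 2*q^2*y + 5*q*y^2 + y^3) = (2*q + y)/(-q + y)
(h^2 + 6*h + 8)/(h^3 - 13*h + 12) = (h + 2)/(h^2 - 4*h + 3)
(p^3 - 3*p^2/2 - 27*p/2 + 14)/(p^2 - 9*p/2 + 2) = (2*p^2 + 5*p - 7)/(2*p - 1)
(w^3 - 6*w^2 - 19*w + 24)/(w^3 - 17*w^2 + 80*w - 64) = (w + 3)/(w - 8)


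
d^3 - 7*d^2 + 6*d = d*(d - 6)*(d - 1)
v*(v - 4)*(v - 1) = v^3 - 5*v^2 + 4*v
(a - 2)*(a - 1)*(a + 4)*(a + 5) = a^4 + 6*a^3 - 5*a^2 - 42*a + 40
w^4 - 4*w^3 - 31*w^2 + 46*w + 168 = (w - 7)*(w - 3)*(w + 2)*(w + 4)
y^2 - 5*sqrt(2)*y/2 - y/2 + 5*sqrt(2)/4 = (y - 1/2)*(y - 5*sqrt(2)/2)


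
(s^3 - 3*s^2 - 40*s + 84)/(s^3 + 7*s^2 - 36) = (s - 7)/(s + 3)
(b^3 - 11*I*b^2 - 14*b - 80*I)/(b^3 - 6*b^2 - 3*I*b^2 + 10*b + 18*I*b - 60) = (b - 8*I)/(b - 6)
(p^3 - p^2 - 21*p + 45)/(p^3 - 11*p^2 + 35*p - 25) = (p^3 - p^2 - 21*p + 45)/(p^3 - 11*p^2 + 35*p - 25)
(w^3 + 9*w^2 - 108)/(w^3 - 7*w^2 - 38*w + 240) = (w^2 + 3*w - 18)/(w^2 - 13*w + 40)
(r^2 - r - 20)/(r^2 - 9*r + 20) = (r + 4)/(r - 4)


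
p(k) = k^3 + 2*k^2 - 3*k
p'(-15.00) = 612.00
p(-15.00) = -2880.00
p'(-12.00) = 381.00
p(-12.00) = -1404.00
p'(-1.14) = -3.66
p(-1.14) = 4.54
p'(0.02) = -2.92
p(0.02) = -0.06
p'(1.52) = 10.01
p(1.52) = 3.57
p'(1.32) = 7.51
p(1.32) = 1.82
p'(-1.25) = -3.31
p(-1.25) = 4.92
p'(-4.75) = 45.69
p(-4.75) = -47.80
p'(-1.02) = -3.96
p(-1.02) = 4.08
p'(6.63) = 155.39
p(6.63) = 359.46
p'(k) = 3*k^2 + 4*k - 3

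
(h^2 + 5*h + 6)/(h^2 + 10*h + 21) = (h + 2)/(h + 7)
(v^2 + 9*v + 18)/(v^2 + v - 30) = (v + 3)/(v - 5)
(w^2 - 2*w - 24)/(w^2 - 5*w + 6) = (w^2 - 2*w - 24)/(w^2 - 5*w + 6)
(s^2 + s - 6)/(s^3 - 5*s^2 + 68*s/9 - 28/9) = 9*(s + 3)/(9*s^2 - 27*s + 14)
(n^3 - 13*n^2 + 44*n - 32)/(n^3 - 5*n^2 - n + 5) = (n^2 - 12*n + 32)/(n^2 - 4*n - 5)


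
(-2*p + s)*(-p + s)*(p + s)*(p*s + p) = 2*p^4*s + 2*p^4 - p^3*s^2 - p^3*s - 2*p^2*s^3 - 2*p^2*s^2 + p*s^4 + p*s^3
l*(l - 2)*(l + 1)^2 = l^4 - 3*l^2 - 2*l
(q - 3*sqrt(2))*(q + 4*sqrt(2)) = q^2 + sqrt(2)*q - 24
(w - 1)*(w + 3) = w^2 + 2*w - 3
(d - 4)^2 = d^2 - 8*d + 16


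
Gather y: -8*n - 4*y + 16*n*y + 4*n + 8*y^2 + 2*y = -4*n + 8*y^2 + y*(16*n - 2)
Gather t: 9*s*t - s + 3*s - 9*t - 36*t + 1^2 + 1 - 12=2*s + t*(9*s - 45) - 10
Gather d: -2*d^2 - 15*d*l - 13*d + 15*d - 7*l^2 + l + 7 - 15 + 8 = -2*d^2 + d*(2 - 15*l) - 7*l^2 + l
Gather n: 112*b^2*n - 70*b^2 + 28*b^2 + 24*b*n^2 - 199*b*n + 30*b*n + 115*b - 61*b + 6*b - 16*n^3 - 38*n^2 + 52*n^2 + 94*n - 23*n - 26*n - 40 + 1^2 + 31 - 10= -42*b^2 + 60*b - 16*n^3 + n^2*(24*b + 14) + n*(112*b^2 - 169*b + 45) - 18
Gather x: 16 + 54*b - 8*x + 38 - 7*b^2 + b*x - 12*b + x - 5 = -7*b^2 + 42*b + x*(b - 7) + 49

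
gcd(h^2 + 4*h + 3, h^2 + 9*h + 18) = h + 3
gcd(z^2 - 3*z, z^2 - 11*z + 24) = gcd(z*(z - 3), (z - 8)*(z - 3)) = z - 3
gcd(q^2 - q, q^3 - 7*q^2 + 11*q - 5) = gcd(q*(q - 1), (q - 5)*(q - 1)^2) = q - 1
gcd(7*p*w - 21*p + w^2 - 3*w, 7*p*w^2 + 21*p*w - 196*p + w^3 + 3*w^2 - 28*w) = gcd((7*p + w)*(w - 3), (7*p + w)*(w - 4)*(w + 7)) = 7*p + w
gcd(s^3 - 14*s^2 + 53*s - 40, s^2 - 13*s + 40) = s^2 - 13*s + 40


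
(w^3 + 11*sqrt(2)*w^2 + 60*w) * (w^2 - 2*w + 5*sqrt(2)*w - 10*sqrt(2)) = w^5 - 2*w^4 + 16*sqrt(2)*w^4 - 32*sqrt(2)*w^3 + 170*w^3 - 340*w^2 + 300*sqrt(2)*w^2 - 600*sqrt(2)*w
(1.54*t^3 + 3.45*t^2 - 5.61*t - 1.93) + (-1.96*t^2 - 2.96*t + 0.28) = 1.54*t^3 + 1.49*t^2 - 8.57*t - 1.65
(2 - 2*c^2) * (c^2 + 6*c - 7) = -2*c^4 - 12*c^3 + 16*c^2 + 12*c - 14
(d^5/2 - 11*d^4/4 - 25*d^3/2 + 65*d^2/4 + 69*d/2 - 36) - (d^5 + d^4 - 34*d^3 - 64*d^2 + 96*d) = -d^5/2 - 15*d^4/4 + 43*d^3/2 + 321*d^2/4 - 123*d/2 - 36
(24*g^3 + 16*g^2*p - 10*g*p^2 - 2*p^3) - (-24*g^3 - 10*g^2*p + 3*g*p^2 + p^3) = 48*g^3 + 26*g^2*p - 13*g*p^2 - 3*p^3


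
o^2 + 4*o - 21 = (o - 3)*(o + 7)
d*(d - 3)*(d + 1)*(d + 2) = d^4 - 7*d^2 - 6*d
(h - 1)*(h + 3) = h^2 + 2*h - 3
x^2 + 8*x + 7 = (x + 1)*(x + 7)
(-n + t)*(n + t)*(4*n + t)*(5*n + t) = -20*n^4 - 9*n^3*t + 19*n^2*t^2 + 9*n*t^3 + t^4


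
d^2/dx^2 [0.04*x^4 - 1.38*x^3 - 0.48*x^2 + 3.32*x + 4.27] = 0.48*x^2 - 8.28*x - 0.96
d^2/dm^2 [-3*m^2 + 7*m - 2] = -6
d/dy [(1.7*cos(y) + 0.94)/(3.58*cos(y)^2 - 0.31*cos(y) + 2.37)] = (6.086*cos(y)^2 + 6.7304*cos(y) - 4.3204)*sin(y)/(12.8164*cos(y)^4 - 2.2196*cos(y)^3 + 17.0653*cos(y)^2 - 1.4694*cos(y) + 5.6169)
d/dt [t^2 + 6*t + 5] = 2*t + 6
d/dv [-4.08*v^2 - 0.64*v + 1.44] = -8.16*v - 0.64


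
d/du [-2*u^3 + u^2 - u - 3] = -6*u^2 + 2*u - 1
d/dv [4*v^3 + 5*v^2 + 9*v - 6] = 12*v^2 + 10*v + 9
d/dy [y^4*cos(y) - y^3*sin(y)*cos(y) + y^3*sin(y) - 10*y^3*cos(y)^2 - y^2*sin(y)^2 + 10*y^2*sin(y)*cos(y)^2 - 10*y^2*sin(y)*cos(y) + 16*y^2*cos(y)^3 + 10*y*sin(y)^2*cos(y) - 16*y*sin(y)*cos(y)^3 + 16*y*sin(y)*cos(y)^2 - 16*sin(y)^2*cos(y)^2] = -y^4*sin(y) + 10*y^3*sin(2*y) + 5*y^3*cos(y) - y^3*cos(2*y) - 9*y^2*sin(y) - 5*y^2*sin(2*y)/2 - 12*y^2*sin(3*y) + 5*y^2*cos(y)/2 - 25*y^2*cos(2*y) + 15*y^2*cos(3*y)/2 - 15*y^2 + 5*y*sin(y)/2 - 10*y*sin(2*y) + 25*y*sin(3*y)/2 + 28*y*cos(y) - 16*y*cos(2*y)^2 - 7*y*cos(2*y) + 20*y*cos(3*y) + 7*y + 4*sin(y) - 4*sin(2*y) + 4*sin(3*y) - 10*sin(4*y) + 5*cos(y)/2 - 5*cos(3*y)/2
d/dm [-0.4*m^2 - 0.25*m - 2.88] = -0.8*m - 0.25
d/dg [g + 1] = 1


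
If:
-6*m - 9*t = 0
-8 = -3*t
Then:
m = -4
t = 8/3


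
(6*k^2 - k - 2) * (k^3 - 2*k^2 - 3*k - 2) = 6*k^5 - 13*k^4 - 18*k^3 - 5*k^2 + 8*k + 4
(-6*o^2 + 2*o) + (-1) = -6*o^2 + 2*o - 1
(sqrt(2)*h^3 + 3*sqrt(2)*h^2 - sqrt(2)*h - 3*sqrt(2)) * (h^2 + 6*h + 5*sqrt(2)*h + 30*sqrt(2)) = sqrt(2)*h^5 + 10*h^4 + 9*sqrt(2)*h^4 + 17*sqrt(2)*h^3 + 90*h^3 - 9*sqrt(2)*h^2 + 170*h^2 - 90*h - 18*sqrt(2)*h - 180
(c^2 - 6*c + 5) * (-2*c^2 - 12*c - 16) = -2*c^4 + 46*c^2 + 36*c - 80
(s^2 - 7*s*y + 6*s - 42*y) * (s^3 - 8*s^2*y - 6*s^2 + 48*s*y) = s^5 - 15*s^4*y + 56*s^3*y^2 - 36*s^3 + 540*s^2*y - 2016*s*y^2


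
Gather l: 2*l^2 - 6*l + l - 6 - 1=2*l^2 - 5*l - 7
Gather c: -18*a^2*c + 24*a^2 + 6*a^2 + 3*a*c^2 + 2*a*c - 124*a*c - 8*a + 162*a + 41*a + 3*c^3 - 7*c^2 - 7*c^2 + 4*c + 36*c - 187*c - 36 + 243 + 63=30*a^2 + 195*a + 3*c^3 + c^2*(3*a - 14) + c*(-18*a^2 - 122*a - 147) + 270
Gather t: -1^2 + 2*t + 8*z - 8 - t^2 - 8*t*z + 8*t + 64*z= -t^2 + t*(10 - 8*z) + 72*z - 9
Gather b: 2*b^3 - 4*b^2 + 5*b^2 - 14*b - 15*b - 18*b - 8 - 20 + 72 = 2*b^3 + b^2 - 47*b + 44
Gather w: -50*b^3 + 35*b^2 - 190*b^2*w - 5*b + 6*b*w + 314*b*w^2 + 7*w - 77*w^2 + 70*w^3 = -50*b^3 + 35*b^2 - 5*b + 70*w^3 + w^2*(314*b - 77) + w*(-190*b^2 + 6*b + 7)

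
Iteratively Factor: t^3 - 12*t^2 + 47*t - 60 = (t - 5)*(t^2 - 7*t + 12) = (t - 5)*(t - 3)*(t - 4)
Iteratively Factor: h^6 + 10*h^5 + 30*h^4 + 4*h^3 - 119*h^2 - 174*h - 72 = (h + 4)*(h^5 + 6*h^4 + 6*h^3 - 20*h^2 - 39*h - 18) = (h + 1)*(h + 4)*(h^4 + 5*h^3 + h^2 - 21*h - 18) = (h + 1)*(h + 3)*(h + 4)*(h^3 + 2*h^2 - 5*h - 6) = (h - 2)*(h + 1)*(h + 3)*(h + 4)*(h^2 + 4*h + 3) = (h - 2)*(h + 1)^2*(h + 3)*(h + 4)*(h + 3)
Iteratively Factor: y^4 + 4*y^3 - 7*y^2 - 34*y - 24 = (y + 4)*(y^3 - 7*y - 6) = (y + 2)*(y + 4)*(y^2 - 2*y - 3) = (y + 1)*(y + 2)*(y + 4)*(y - 3)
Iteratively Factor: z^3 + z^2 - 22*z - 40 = (z - 5)*(z^2 + 6*z + 8) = (z - 5)*(z + 2)*(z + 4)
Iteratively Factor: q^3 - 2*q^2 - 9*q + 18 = (q - 3)*(q^2 + q - 6) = (q - 3)*(q - 2)*(q + 3)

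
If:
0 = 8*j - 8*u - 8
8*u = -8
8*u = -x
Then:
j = 0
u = -1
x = 8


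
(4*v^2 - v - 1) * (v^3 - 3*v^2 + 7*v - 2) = 4*v^5 - 13*v^4 + 30*v^3 - 12*v^2 - 5*v + 2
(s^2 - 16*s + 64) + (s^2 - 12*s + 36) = 2*s^2 - 28*s + 100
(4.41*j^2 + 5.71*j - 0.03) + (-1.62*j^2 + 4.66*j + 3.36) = 2.79*j^2 + 10.37*j + 3.33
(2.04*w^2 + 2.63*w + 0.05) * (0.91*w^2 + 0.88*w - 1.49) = 1.8564*w^4 + 4.1885*w^3 - 0.6797*w^2 - 3.8747*w - 0.0745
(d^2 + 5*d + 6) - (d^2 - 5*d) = 10*d + 6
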